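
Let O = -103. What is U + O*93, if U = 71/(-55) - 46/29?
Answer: -15283094/1595 ≈ -9581.9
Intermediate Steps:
U = -4589/1595 (U = 71*(-1/55) - 46*1/29 = -71/55 - 46/29 = -4589/1595 ≈ -2.8771)
U + O*93 = -4589/1595 - 103*93 = -4589/1595 - 9579 = -15283094/1595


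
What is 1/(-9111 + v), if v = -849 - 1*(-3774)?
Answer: -1/6186 ≈ -0.00016166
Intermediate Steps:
v = 2925 (v = -849 + 3774 = 2925)
1/(-9111 + v) = 1/(-9111 + 2925) = 1/(-6186) = -1/6186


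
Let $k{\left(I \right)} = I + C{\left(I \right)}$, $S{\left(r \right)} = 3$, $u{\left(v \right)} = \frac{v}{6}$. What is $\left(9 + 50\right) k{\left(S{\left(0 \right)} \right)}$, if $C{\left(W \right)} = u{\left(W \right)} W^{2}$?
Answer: $\frac{885}{2} \approx 442.5$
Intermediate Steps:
$u{\left(v \right)} = \frac{v}{6}$ ($u{\left(v \right)} = v \frac{1}{6} = \frac{v}{6}$)
$C{\left(W \right)} = \frac{W^{3}}{6}$ ($C{\left(W \right)} = \frac{W}{6} W^{2} = \frac{W^{3}}{6}$)
$k{\left(I \right)} = I + \frac{I^{3}}{6}$
$\left(9 + 50\right) k{\left(S{\left(0 \right)} \right)} = \left(9 + 50\right) \left(3 + \frac{3^{3}}{6}\right) = 59 \left(3 + \frac{1}{6} \cdot 27\right) = 59 \left(3 + \frac{9}{2}\right) = 59 \cdot \frac{15}{2} = \frac{885}{2}$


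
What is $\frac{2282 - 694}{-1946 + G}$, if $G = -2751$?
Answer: $- \frac{1588}{4697} \approx -0.33809$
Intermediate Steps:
$\frac{2282 - 694}{-1946 + G} = \frac{2282 - 694}{-1946 - 2751} = \frac{1588}{-4697} = 1588 \left(- \frac{1}{4697}\right) = - \frac{1588}{4697}$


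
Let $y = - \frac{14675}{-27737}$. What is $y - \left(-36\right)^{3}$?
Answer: $\frac{1294112147}{27737} \approx 46657.0$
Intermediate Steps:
$y = \frac{14675}{27737}$ ($y = - \frac{14675 \left(-1\right)}{27737} = \left(-1\right) \left(- \frac{14675}{27737}\right) = \frac{14675}{27737} \approx 0.52908$)
$y - \left(-36\right)^{3} = \frac{14675}{27737} - \left(-36\right)^{3} = \frac{14675}{27737} - -46656 = \frac{14675}{27737} + 46656 = \frac{1294112147}{27737}$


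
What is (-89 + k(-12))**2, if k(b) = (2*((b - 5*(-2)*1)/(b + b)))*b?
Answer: 8281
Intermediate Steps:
k(b) = 10 + b (k(b) = (2*((b + 10*1)/((2*b))))*b = (2*((b + 10)*(1/(2*b))))*b = (2*((10 + b)*(1/(2*b))))*b = (2*((10 + b)/(2*b)))*b = ((10 + b)/b)*b = 10 + b)
(-89 + k(-12))**2 = (-89 + (10 - 12))**2 = (-89 - 2)**2 = (-91)**2 = 8281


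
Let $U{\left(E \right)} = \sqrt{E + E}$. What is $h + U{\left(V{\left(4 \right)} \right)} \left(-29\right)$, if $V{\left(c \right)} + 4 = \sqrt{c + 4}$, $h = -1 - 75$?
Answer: $-76 - 58 i \sqrt{2 - \sqrt{2}} \approx -76.0 - 44.391 i$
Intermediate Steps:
$h = -76$ ($h = -1 - 75 = -76$)
$V{\left(c \right)} = -4 + \sqrt{4 + c}$ ($V{\left(c \right)} = -4 + \sqrt{c + 4} = -4 + \sqrt{4 + c}$)
$U{\left(E \right)} = \sqrt{2} \sqrt{E}$ ($U{\left(E \right)} = \sqrt{2 E} = \sqrt{2} \sqrt{E}$)
$h + U{\left(V{\left(4 \right)} \right)} \left(-29\right) = -76 + \sqrt{2} \sqrt{-4 + \sqrt{4 + 4}} \left(-29\right) = -76 + \sqrt{2} \sqrt{-4 + \sqrt{8}} \left(-29\right) = -76 + \sqrt{2} \sqrt{-4 + 2 \sqrt{2}} \left(-29\right) = -76 - 29 \sqrt{2} \sqrt{-4 + 2 \sqrt{2}}$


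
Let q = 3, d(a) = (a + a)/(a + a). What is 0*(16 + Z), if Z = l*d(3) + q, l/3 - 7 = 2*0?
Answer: 0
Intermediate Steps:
d(a) = 1 (d(a) = (2*a)/((2*a)) = (2*a)*(1/(2*a)) = 1)
l = 21 (l = 21 + 3*(2*0) = 21 + 3*0 = 21 + 0 = 21)
Z = 24 (Z = 21*1 + 3 = 21 + 3 = 24)
0*(16 + Z) = 0*(16 + 24) = 0*40 = 0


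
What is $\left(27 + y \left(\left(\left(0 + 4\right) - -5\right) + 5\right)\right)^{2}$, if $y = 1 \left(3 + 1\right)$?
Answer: $6889$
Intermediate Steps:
$y = 4$ ($y = 1 \cdot 4 = 4$)
$\left(27 + y \left(\left(\left(0 + 4\right) - -5\right) + 5\right)\right)^{2} = \left(27 + 4 \left(\left(\left(0 + 4\right) - -5\right) + 5\right)\right)^{2} = \left(27 + 4 \left(\left(4 + 5\right) + 5\right)\right)^{2} = \left(27 + 4 \left(9 + 5\right)\right)^{2} = \left(27 + 4 \cdot 14\right)^{2} = \left(27 + 56\right)^{2} = 83^{2} = 6889$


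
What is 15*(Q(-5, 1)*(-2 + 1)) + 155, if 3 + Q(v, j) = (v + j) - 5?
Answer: 335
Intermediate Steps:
Q(v, j) = -8 + j + v (Q(v, j) = -3 + ((v + j) - 5) = -3 + ((j + v) - 5) = -3 + (-5 + j + v) = -8 + j + v)
15*(Q(-5, 1)*(-2 + 1)) + 155 = 15*((-8 + 1 - 5)*(-2 + 1)) + 155 = 15*(-12*(-1)) + 155 = 15*12 + 155 = 180 + 155 = 335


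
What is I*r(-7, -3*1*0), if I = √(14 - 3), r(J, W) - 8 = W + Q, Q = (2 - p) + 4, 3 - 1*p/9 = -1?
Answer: -22*√11 ≈ -72.966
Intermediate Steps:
p = 36 (p = 27 - 9*(-1) = 27 + 9 = 36)
Q = -30 (Q = (2 - 1*36) + 4 = (2 - 36) + 4 = -34 + 4 = -30)
r(J, W) = -22 + W (r(J, W) = 8 + (W - 30) = 8 + (-30 + W) = -22 + W)
I = √11 ≈ 3.3166
I*r(-7, -3*1*0) = √11*(-22 - 3*1*0) = √11*(-22 - 3*0) = √11*(-22 + 0) = √11*(-22) = -22*√11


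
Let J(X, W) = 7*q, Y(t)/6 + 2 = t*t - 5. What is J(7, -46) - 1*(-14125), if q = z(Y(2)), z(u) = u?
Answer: 13999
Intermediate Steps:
Y(t) = -42 + 6*t**2 (Y(t) = -12 + 6*(t*t - 5) = -12 + 6*(t**2 - 5) = -12 + 6*(-5 + t**2) = -12 + (-30 + 6*t**2) = -42 + 6*t**2)
q = -18 (q = -42 + 6*2**2 = -42 + 6*4 = -42 + 24 = -18)
J(X, W) = -126 (J(X, W) = 7*(-18) = -126)
J(7, -46) - 1*(-14125) = -126 - 1*(-14125) = -126 + 14125 = 13999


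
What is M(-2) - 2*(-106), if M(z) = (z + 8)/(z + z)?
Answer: 421/2 ≈ 210.50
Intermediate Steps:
M(z) = (8 + z)/(2*z) (M(z) = (8 + z)/((2*z)) = (8 + z)*(1/(2*z)) = (8 + z)/(2*z))
M(-2) - 2*(-106) = (½)*(8 - 2)/(-2) - 2*(-106) = (½)*(-½)*6 + 212 = -3/2 + 212 = 421/2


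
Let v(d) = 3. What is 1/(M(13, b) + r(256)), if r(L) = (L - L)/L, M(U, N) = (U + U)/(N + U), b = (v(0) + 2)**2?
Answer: 19/13 ≈ 1.4615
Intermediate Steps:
b = 25 (b = (3 + 2)**2 = 5**2 = 25)
M(U, N) = 2*U/(N + U) (M(U, N) = (2*U)/(N + U) = 2*U/(N + U))
r(L) = 0 (r(L) = 0/L = 0)
1/(M(13, b) + r(256)) = 1/(2*13/(25 + 13) + 0) = 1/(2*13/38 + 0) = 1/(2*13*(1/38) + 0) = 1/(13/19 + 0) = 1/(13/19) = 19/13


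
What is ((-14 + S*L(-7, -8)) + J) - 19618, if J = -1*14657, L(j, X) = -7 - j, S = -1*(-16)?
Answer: -34289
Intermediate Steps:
S = 16
J = -14657
((-14 + S*L(-7, -8)) + J) - 19618 = ((-14 + 16*(-7 - 1*(-7))) - 14657) - 19618 = ((-14 + 16*(-7 + 7)) - 14657) - 19618 = ((-14 + 16*0) - 14657) - 19618 = ((-14 + 0) - 14657) - 19618 = (-14 - 14657) - 19618 = -14671 - 19618 = -34289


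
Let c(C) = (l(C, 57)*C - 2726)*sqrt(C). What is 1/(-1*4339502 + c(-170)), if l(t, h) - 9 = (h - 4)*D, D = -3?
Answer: -2169751/9459724485462 - 11387*I*sqrt(170)/9459724485462 ≈ -2.2937e-7 - 1.5695e-8*I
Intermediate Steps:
l(t, h) = 21 - 3*h (l(t, h) = 9 + (h - 4)*(-3) = 9 + (-4 + h)*(-3) = 9 + (12 - 3*h) = 21 - 3*h)
c(C) = sqrt(C)*(-2726 - 150*C) (c(C) = ((21 - 3*57)*C - 2726)*sqrt(C) = ((21 - 171)*C - 2726)*sqrt(C) = (-150*C - 2726)*sqrt(C) = (-2726 - 150*C)*sqrt(C) = sqrt(C)*(-2726 - 150*C))
1/(-1*4339502 + c(-170)) = 1/(-1*4339502 + sqrt(-170)*(-2726 - 150*(-170))) = 1/(-4339502 + (I*sqrt(170))*(-2726 + 25500)) = 1/(-4339502 + (I*sqrt(170))*22774) = 1/(-4339502 + 22774*I*sqrt(170))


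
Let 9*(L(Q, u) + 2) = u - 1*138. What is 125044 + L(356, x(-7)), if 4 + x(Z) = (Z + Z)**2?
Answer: 125048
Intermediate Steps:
x(Z) = -4 + 4*Z**2 (x(Z) = -4 + (Z + Z)**2 = -4 + (2*Z)**2 = -4 + 4*Z**2)
L(Q, u) = -52/3 + u/9 (L(Q, u) = -2 + (u - 1*138)/9 = -2 + (u - 138)/9 = -2 + (-138 + u)/9 = -2 + (-46/3 + u/9) = -52/3 + u/9)
125044 + L(356, x(-7)) = 125044 + (-52/3 + (-4 + 4*(-7)**2)/9) = 125044 + (-52/3 + (-4 + 4*49)/9) = 125044 + (-52/3 + (-4 + 196)/9) = 125044 + (-52/3 + (1/9)*192) = 125044 + (-52/3 + 64/3) = 125044 + 4 = 125048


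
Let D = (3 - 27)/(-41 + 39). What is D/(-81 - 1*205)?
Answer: -6/143 ≈ -0.041958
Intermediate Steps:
D = 12 (D = -24/(-2) = -24*(-½) = 12)
D/(-81 - 1*205) = 12/(-81 - 1*205) = 12/(-81 - 205) = 12/(-286) = -1/286*12 = -6/143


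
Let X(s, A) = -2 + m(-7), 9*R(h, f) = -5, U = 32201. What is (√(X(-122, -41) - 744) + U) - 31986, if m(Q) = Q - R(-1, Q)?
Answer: 215 + 2*I*√1693/3 ≈ 215.0 + 27.431*I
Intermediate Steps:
R(h, f) = -5/9 (R(h, f) = (⅑)*(-5) = -5/9)
m(Q) = 5/9 + Q (m(Q) = Q - 1*(-5/9) = Q + 5/9 = 5/9 + Q)
X(s, A) = -76/9 (X(s, A) = -2 + (5/9 - 7) = -2 - 58/9 = -76/9)
(√(X(-122, -41) - 744) + U) - 31986 = (√(-76/9 - 744) + 32201) - 31986 = (√(-6772/9) + 32201) - 31986 = (2*I*√1693/3 + 32201) - 31986 = (32201 + 2*I*√1693/3) - 31986 = 215 + 2*I*√1693/3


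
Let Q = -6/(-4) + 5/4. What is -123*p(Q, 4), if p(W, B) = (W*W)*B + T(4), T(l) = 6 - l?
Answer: -15867/4 ≈ -3966.8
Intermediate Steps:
Q = 11/4 (Q = -6*(-¼) + 5*(¼) = 3/2 + 5/4 = 11/4 ≈ 2.7500)
p(W, B) = 2 + B*W² (p(W, B) = (W*W)*B + (6 - 1*4) = W²*B + (6 - 4) = B*W² + 2 = 2 + B*W²)
-123*p(Q, 4) = -123*(2 + 4*(11/4)²) = -123*(2 + 4*(121/16)) = -123*(2 + 121/4) = -123*129/4 = -15867/4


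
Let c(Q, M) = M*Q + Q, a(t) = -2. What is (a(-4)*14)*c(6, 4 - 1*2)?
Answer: -504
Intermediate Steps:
c(Q, M) = Q + M*Q
(a(-4)*14)*c(6, 4 - 1*2) = (-2*14)*(6*(1 + (4 - 1*2))) = -168*(1 + (4 - 2)) = -168*(1 + 2) = -168*3 = -28*18 = -504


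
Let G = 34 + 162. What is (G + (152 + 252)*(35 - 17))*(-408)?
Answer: -3046944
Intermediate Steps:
G = 196
(G + (152 + 252)*(35 - 17))*(-408) = (196 + (152 + 252)*(35 - 17))*(-408) = (196 + 404*18)*(-408) = (196 + 7272)*(-408) = 7468*(-408) = -3046944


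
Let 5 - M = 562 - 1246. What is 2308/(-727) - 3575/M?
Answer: -322249/38531 ≈ -8.3634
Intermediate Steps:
M = 689 (M = 5 - (562 - 1246) = 5 - 1*(-684) = 5 + 684 = 689)
2308/(-727) - 3575/M = 2308/(-727) - 3575/689 = 2308*(-1/727) - 3575*1/689 = -2308/727 - 275/53 = -322249/38531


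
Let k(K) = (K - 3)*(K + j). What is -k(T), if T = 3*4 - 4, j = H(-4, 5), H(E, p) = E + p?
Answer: -45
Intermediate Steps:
j = 1 (j = -4 + 5 = 1)
T = 8 (T = 12 - 4 = 8)
k(K) = (1 + K)*(-3 + K) (k(K) = (K - 3)*(K + 1) = (-3 + K)*(1 + K) = (1 + K)*(-3 + K))
-k(T) = -(-3 + 8² - 2*8) = -(-3 + 64 - 16) = -1*45 = -45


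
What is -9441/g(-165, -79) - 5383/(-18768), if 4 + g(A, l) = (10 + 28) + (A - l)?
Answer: 44367151/243984 ≈ 181.84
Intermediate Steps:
g(A, l) = 34 + A - l (g(A, l) = -4 + ((10 + 28) + (A - l)) = -4 + (38 + (A - l)) = -4 + (38 + A - l) = 34 + A - l)
-9441/g(-165, -79) - 5383/(-18768) = -9441/(34 - 165 - 1*(-79)) - 5383/(-18768) = -9441/(34 - 165 + 79) - 5383*(-1/18768) = -9441/(-52) + 5383/18768 = -9441*(-1/52) + 5383/18768 = 9441/52 + 5383/18768 = 44367151/243984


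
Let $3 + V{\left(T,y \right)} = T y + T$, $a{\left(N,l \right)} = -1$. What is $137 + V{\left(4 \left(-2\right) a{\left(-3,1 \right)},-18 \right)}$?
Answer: $-2$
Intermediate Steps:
$V{\left(T,y \right)} = -3 + T + T y$ ($V{\left(T,y \right)} = -3 + \left(T y + T\right) = -3 + \left(T + T y\right) = -3 + T + T y$)
$137 + V{\left(4 \left(-2\right) a{\left(-3,1 \right)},-18 \right)} = 137 + \left(-3 + 4 \left(-2\right) \left(-1\right) + 4 \left(-2\right) \left(-1\right) \left(-18\right)\right) = 137 - \left(-5 - \left(-8\right) \left(-1\right) \left(-18\right)\right) = 137 + \left(-3 + 8 + 8 \left(-18\right)\right) = 137 - 139 = -2$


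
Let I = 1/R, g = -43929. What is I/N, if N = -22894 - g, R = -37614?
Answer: -1/791210490 ≈ -1.2639e-9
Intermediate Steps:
N = 21035 (N = -22894 - 1*(-43929) = -22894 + 43929 = 21035)
I = -1/37614 (I = 1/(-37614) = -1/37614 ≈ -2.6586e-5)
I/N = -1/37614/21035 = -1/37614*1/21035 = -1/791210490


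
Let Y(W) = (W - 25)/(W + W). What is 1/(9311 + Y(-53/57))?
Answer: 53/494222 ≈ 0.00010724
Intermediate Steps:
Y(W) = (-25 + W)/(2*W) (Y(W) = (-25 + W)/((2*W)) = (-25 + W)*(1/(2*W)) = (-25 + W)/(2*W))
1/(9311 + Y(-53/57)) = 1/(9311 + (-25 - 53/57)/(2*((-53/57)))) = 1/(9311 + (-25 - 53*1/57)/(2*((-53*1/57)))) = 1/(9311 + (-25 - 53/57)/(2*(-53/57))) = 1/(9311 + (½)*(-57/53)*(-1478/57)) = 1/(9311 + 739/53) = 1/(494222/53) = 53/494222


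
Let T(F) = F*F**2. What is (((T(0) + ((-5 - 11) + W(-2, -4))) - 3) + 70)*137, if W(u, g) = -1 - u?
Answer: 7124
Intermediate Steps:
T(F) = F**3
(((T(0) + ((-5 - 11) + W(-2, -4))) - 3) + 70)*137 = (((0**3 + ((-5 - 11) + (-1 - 1*(-2)))) - 3) + 70)*137 = (((0 + (-16 + (-1 + 2))) - 3) + 70)*137 = (((0 + (-16 + 1)) - 3) + 70)*137 = (((0 - 15) - 3) + 70)*137 = ((-15 - 3) + 70)*137 = (-18 + 70)*137 = 52*137 = 7124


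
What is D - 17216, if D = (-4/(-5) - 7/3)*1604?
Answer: -295132/15 ≈ -19675.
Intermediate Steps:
D = -36892/15 (D = (-4*(-1/5) - 7*1/3)*1604 = (4/5 - 7/3)*1604 = -23/15*1604 = -36892/15 ≈ -2459.5)
D - 17216 = -36892/15 - 17216 = -295132/15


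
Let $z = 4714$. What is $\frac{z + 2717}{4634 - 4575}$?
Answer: $\frac{7431}{59} \approx 125.95$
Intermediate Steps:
$\frac{z + 2717}{4634 - 4575} = \frac{4714 + 2717}{4634 - 4575} = \frac{7431}{59}$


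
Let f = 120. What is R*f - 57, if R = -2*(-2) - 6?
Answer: -297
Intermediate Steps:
R = -2 (R = 4 - 6 = -2)
R*f - 57 = -2*120 - 57 = -240 - 57 = -297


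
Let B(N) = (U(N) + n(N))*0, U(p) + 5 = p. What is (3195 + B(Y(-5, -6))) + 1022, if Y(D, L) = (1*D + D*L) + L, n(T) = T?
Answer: 4217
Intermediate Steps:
U(p) = -5 + p
Y(D, L) = D + L + D*L (Y(D, L) = (D + D*L) + L = D + L + D*L)
B(N) = 0 (B(N) = ((-5 + N) + N)*0 = (-5 + 2*N)*0 = 0)
(3195 + B(Y(-5, -6))) + 1022 = (3195 + 0) + 1022 = 3195 + 1022 = 4217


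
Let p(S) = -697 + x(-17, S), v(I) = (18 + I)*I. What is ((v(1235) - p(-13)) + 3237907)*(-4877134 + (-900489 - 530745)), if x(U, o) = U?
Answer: -30192328683968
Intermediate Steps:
v(I) = I*(18 + I)
p(S) = -714 (p(S) = -697 - 17 = -714)
((v(1235) - p(-13)) + 3237907)*(-4877134 + (-900489 - 530745)) = ((1235*(18 + 1235) - 1*(-714)) + 3237907)*(-4877134 + (-900489 - 530745)) = ((1235*1253 + 714) + 3237907)*(-4877134 - 1431234) = ((1547455 + 714) + 3237907)*(-6308368) = (1548169 + 3237907)*(-6308368) = 4786076*(-6308368) = -30192328683968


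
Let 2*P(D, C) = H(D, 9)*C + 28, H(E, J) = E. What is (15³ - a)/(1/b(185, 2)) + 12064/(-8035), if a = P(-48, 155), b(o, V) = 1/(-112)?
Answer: -58247003/899920 ≈ -64.725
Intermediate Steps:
b(o, V) = -1/112
P(D, C) = 14 + C*D/2 (P(D, C) = (D*C + 28)/2 = (C*D + 28)/2 = (28 + C*D)/2 = 14 + C*D/2)
a = -3706 (a = 14 + (½)*155*(-48) = 14 - 3720 = -3706)
(15³ - a)/(1/b(185, 2)) + 12064/(-8035) = (15³ - 1*(-3706))/(1/(-1/112)) + 12064/(-8035) = (3375 + 3706)/(-112) + 12064*(-1/8035) = 7081*(-1/112) - 12064/8035 = -7081/112 - 12064/8035 = -58247003/899920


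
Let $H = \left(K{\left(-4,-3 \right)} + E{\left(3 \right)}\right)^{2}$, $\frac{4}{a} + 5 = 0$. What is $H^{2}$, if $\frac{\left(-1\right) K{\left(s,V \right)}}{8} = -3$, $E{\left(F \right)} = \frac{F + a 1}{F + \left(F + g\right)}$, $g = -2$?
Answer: $\frac{58120048561}{160000} \approx 3.6325 \cdot 10^{5}$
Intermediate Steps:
$a = - \frac{4}{5}$ ($a = \frac{4}{-5 + 0} = \frac{4}{-5} = 4 \left(- \frac{1}{5}\right) = - \frac{4}{5} \approx -0.8$)
$E{\left(F \right)} = \frac{- \frac{4}{5} + F}{-2 + 2 F}$ ($E{\left(F \right)} = \frac{F - \frac{4}{5}}{F + \left(F - 2\right)} = \frac{F - \frac{4}{5}}{F + \left(-2 + F\right)} = \frac{- \frac{4}{5} + F}{-2 + 2 F}$)
$K{\left(s,V \right)} = 24$ ($K{\left(s,V \right)} = \left(-8\right) \left(-3\right) = 24$)
$H = \frac{241081}{400}$ ($H = \left(24 + \frac{-4 + 5 \cdot 3}{10 \left(-1 + 3\right)}\right)^{2} = \left(24 + \frac{-4 + 15}{10 \cdot 2}\right)^{2} = \left(24 + \frac{1}{10} \cdot \frac{1}{2} \cdot 11\right)^{2} = \left(24 + \frac{11}{20}\right)^{2} = \left(\frac{491}{20}\right)^{2} = \frac{241081}{400} \approx 602.7$)
$H^{2} = \left(\frac{241081}{400}\right)^{2} = \frac{58120048561}{160000}$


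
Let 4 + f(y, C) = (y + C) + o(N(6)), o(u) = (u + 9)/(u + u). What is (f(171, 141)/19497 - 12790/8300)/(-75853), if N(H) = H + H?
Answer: 98721187/4909967724120 ≈ 2.0106e-5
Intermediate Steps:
N(H) = 2*H
o(u) = (9 + u)/(2*u) (o(u) = (9 + u)/((2*u)) = (9 + u)*(1/(2*u)) = (9 + u)/(2*u))
f(y, C) = -25/8 + C + y (f(y, C) = -4 + ((y + C) + (9 + 2*6)/(2*((2*6)))) = -4 + ((C + y) + (1/2)*(9 + 12)/12) = -4 + ((C + y) + (1/2)*(1/12)*21) = -4 + ((C + y) + 7/8) = -4 + (7/8 + C + y) = -25/8 + C + y)
(f(171, 141)/19497 - 12790/8300)/(-75853) = ((-25/8 + 141 + 171)/19497 - 12790/8300)/(-75853) = ((2471/8)*(1/19497) - 12790*1/8300)*(-1/75853) = (2471/155976 - 1279/830)*(-1/75853) = -98721187/64730040*(-1/75853) = 98721187/4909967724120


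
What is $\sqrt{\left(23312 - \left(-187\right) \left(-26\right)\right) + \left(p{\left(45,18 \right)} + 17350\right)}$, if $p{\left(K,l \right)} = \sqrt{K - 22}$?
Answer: $\sqrt{35800 + \sqrt{23}} \approx 189.22$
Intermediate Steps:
$p{\left(K,l \right)} = \sqrt{-22 + K}$
$\sqrt{\left(23312 - \left(-187\right) \left(-26\right)\right) + \left(p{\left(45,18 \right)} + 17350\right)} = \sqrt{\left(23312 - \left(-187\right) \left(-26\right)\right) + \left(\sqrt{-22 + 45} + 17350\right)} = \sqrt{\left(23312 - 4862\right) + \left(\sqrt{23} + 17350\right)} = \sqrt{\left(23312 - 4862\right) + \left(17350 + \sqrt{23}\right)} = \sqrt{18450 + \left(17350 + \sqrt{23}\right)} = \sqrt{35800 + \sqrt{23}}$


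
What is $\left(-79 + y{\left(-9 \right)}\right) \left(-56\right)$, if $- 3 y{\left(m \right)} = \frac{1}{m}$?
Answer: $\frac{119392}{27} \approx 4421.9$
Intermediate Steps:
$y{\left(m \right)} = - \frac{1}{3 m}$
$\left(-79 + y{\left(-9 \right)}\right) \left(-56\right) = \left(-79 - \frac{1}{3 \left(-9\right)}\right) \left(-56\right) = \left(-79 - - \frac{1}{27}\right) \left(-56\right) = \left(-79 + \frac{1}{27}\right) \left(-56\right) = \left(- \frac{2132}{27}\right) \left(-56\right) = \frac{119392}{27}$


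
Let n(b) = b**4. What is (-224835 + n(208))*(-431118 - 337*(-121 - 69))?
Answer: -687023128286768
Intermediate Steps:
(-224835 + n(208))*(-431118 - 337*(-121 - 69)) = (-224835 + 208**4)*(-431118 - 337*(-121 - 69)) = (-224835 + 1871773696)*(-431118 - 337*(-190)) = 1871548861*(-431118 + 64030) = 1871548861*(-367088) = -687023128286768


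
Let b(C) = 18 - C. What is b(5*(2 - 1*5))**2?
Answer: 1089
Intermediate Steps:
b(5*(2 - 1*5))**2 = (18 - 5*(2 - 1*5))**2 = (18 - 5*(2 - 5))**2 = (18 - 5*(-3))**2 = (18 - 1*(-15))**2 = (18 + 15)**2 = 33**2 = 1089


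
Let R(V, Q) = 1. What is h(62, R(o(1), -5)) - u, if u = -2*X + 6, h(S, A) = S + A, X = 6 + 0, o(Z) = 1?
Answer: 69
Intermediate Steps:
X = 6
h(S, A) = A + S
u = -6 (u = -2*6 + 6 = -12 + 6 = -6)
h(62, R(o(1), -5)) - u = (1 + 62) - 1*(-6) = 63 + 6 = 69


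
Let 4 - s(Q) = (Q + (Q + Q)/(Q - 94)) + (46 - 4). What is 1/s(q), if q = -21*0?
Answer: -1/38 ≈ -0.026316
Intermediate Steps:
q = 0
s(Q) = -38 - Q - 2*Q/(-94 + Q) (s(Q) = 4 - ((Q + (Q + Q)/(Q - 94)) + (46 - 4)) = 4 - ((Q + (2*Q)/(-94 + Q)) + 42) = 4 - ((Q + 2*Q/(-94 + Q)) + 42) = 4 - (42 + Q + 2*Q/(-94 + Q)) = 4 + (-42 - Q - 2*Q/(-94 + Q)) = -38 - Q - 2*Q/(-94 + Q))
1/s(q) = 1/((3572 - 1*0² + 54*0)/(-94 + 0)) = 1/((3572 - 1*0 + 0)/(-94)) = 1/(-(3572 + 0 + 0)/94) = 1/(-1/94*3572) = 1/(-38) = -1/38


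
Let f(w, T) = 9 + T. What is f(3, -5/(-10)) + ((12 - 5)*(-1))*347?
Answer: -4839/2 ≈ -2419.5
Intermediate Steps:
f(3, -5/(-10)) + ((12 - 5)*(-1))*347 = (9 - 5/(-10)) + ((12 - 5)*(-1))*347 = (9 - 5*(-⅒)) + (7*(-1))*347 = (9 + ½) - 7*347 = 19/2 - 2429 = -4839/2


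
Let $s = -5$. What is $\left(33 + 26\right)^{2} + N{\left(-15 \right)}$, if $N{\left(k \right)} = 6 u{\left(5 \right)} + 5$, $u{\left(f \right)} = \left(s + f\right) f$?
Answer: $3486$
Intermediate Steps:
$u{\left(f \right)} = f \left(-5 + f\right)$ ($u{\left(f \right)} = \left(-5 + f\right) f = f \left(-5 + f\right)$)
$N{\left(k \right)} = 5$ ($N{\left(k \right)} = 6 \cdot 5 \left(-5 + 5\right) + 5 = 6 \cdot 5 \cdot 0 + 5 = 6 \cdot 0 + 5 = 0 + 5 = 5$)
$\left(33 + 26\right)^{2} + N{\left(-15 \right)} = \left(33 + 26\right)^{2} + 5 = 59^{2} + 5 = 3481 + 5 = 3486$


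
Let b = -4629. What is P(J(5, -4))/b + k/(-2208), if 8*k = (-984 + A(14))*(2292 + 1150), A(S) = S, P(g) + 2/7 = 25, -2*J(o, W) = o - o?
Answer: 3005059343/15899072 ≈ 189.01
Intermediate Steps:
J(o, W) = 0 (J(o, W) = -(o - o)/2 = -1/2*0 = 0)
P(g) = 173/7 (P(g) = -2/7 + 25 = 173/7)
k = -834685/2 (k = ((-984 + 14)*(2292 + 1150))/8 = (-970*3442)/8 = (1/8)*(-3338740) = -834685/2 ≈ -4.1734e+5)
P(J(5, -4))/b + k/(-2208) = (173/7)/(-4629) - 834685/2/(-2208) = (173/7)*(-1/4629) - 834685/2*(-1/2208) = -173/32403 + 834685/4416 = 3005059343/15899072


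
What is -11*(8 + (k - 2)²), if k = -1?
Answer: -187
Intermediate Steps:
-11*(8 + (k - 2)²) = -11*(8 + (-1 - 2)²) = -11*(8 + (-3)²) = -11*(8 + 9) = -11*17 = -187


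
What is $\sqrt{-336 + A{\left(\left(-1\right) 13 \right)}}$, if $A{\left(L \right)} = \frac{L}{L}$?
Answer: $i \sqrt{335} \approx 18.303 i$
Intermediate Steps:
$A{\left(L \right)} = 1$
$\sqrt{-336 + A{\left(\left(-1\right) 13 \right)}} = \sqrt{-336 + 1} = \sqrt{-335} = i \sqrt{335}$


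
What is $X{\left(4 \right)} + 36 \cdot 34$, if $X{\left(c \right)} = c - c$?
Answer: $1224$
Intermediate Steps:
$X{\left(c \right)} = 0$
$X{\left(4 \right)} + 36 \cdot 34 = 0 + 36 \cdot 34 = 0 + 1224 = 1224$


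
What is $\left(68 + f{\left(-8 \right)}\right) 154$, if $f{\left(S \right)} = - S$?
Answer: $11704$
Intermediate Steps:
$\left(68 + f{\left(-8 \right)}\right) 154 = \left(68 - -8\right) 154 = \left(68 + 8\right) 154 = 76 \cdot 154 = 11704$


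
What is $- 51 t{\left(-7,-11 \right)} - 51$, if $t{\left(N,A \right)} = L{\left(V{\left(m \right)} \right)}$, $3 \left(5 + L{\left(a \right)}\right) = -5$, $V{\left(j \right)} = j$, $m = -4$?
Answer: $289$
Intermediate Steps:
$L{\left(a \right)} = - \frac{20}{3}$ ($L{\left(a \right)} = -5 + \frac{1}{3} \left(-5\right) = -5 - \frac{5}{3} = - \frac{20}{3}$)
$t{\left(N,A \right)} = - \frac{20}{3}$
$- 51 t{\left(-7,-11 \right)} - 51 = \left(-51\right) \left(- \frac{20}{3}\right) - 51 = 340 - 51 = 289$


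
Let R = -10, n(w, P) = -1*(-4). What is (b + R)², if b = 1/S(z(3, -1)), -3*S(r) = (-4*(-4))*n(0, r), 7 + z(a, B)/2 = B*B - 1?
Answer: 413449/4096 ≈ 100.94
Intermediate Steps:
n(w, P) = 4
z(a, B) = -16 + 2*B² (z(a, B) = -14 + 2*(B*B - 1) = -14 + 2*(B² - 1) = -14 + 2*(-1 + B²) = -14 + (-2 + 2*B²) = -16 + 2*B²)
S(r) = -64/3 (S(r) = -(-4*(-4))*4/3 = -16*4/3 = -⅓*64 = -64/3)
b = -3/64 (b = 1/(-64/3) = -3/64 ≈ -0.046875)
(b + R)² = (-3/64 - 10)² = (-643/64)² = 413449/4096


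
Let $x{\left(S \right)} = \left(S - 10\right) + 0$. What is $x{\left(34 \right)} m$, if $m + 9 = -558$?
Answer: $-13608$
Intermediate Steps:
$x{\left(S \right)} = -10 + S$ ($x{\left(S \right)} = \left(-10 + S\right) + 0 = -10 + S$)
$m = -567$ ($m = -9 - 558 = -567$)
$x{\left(34 \right)} m = \left(-10 + 34\right) \left(-567\right) = 24 \left(-567\right) = -13608$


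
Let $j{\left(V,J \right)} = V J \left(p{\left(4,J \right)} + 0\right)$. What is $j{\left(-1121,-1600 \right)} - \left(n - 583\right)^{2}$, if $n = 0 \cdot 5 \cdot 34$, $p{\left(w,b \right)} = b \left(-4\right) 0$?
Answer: $-339889$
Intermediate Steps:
$p{\left(w,b \right)} = 0$ ($p{\left(w,b \right)} = - 4 b 0 = 0$)
$j{\left(V,J \right)} = 0$ ($j{\left(V,J \right)} = V J \left(0 + 0\right) = J V 0 = 0$)
$n = 0$ ($n = 0 \cdot 34 = 0$)
$j{\left(-1121,-1600 \right)} - \left(n - 583\right)^{2} = 0 - \left(0 - 583\right)^{2} = 0 - \left(-583\right)^{2} = 0 - 339889 = -339889$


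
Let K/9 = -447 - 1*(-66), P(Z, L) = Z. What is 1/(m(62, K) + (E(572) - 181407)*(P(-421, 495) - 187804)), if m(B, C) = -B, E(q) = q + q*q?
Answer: -1/27546540587 ≈ -3.6302e-11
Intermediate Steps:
E(q) = q + q²
K = -3429 (K = 9*(-447 - 1*(-66)) = 9*(-447 + 66) = 9*(-381) = -3429)
1/(m(62, K) + (E(572) - 181407)*(P(-421, 495) - 187804)) = 1/(-1*62 + (572*(1 + 572) - 181407)*(-421 - 187804)) = 1/(-62 + (572*573 - 181407)*(-188225)) = 1/(-62 + (327756 - 181407)*(-188225)) = 1/(-62 + 146349*(-188225)) = 1/(-62 - 27546540525) = 1/(-27546540587) = -1/27546540587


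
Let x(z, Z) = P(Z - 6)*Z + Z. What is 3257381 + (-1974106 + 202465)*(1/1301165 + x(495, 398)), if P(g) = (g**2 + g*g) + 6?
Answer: -281970180338541040226/1301165 ≈ -2.1671e+14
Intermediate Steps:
P(g) = 6 + 2*g**2 (P(g) = (g**2 + g**2) + 6 = 2*g**2 + 6 = 6 + 2*g**2)
x(z, Z) = Z + Z*(6 + 2*(-6 + Z)**2) (x(z, Z) = (6 + 2*(Z - 6)**2)*Z + Z = (6 + 2*(-6 + Z)**2)*Z + Z = Z*(6 + 2*(-6 + Z)**2) + Z = Z + Z*(6 + 2*(-6 + Z)**2))
3257381 + (-1974106 + 202465)*(1/1301165 + x(495, 398)) = 3257381 + (-1974106 + 202465)*(1/1301165 + 398*(7 + 2*(-6 + 398)**2)) = 3257381 - 1771641*(1/1301165 + 398*(7 + 2*392**2)) = 3257381 - 1771641*(1/1301165 + 398*(7 + 2*153664)) = 3257381 - 1771641*(1/1301165 + 398*(7 + 307328)) = 3257381 - 1771641*(1/1301165 + 398*307335) = 3257381 - 1771641*(1/1301165 + 122319330) = 3257381 - 1771641*159157631019451/1301165 = 3257381 - 281970184576931189091/1301165 = -281970180338541040226/1301165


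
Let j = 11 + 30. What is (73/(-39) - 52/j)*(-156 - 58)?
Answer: 1074494/1599 ≈ 671.98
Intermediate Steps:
j = 41
(73/(-39) - 52/j)*(-156 - 58) = (73/(-39) - 52/41)*(-156 - 58) = (73*(-1/39) - 52*1/41)*(-214) = (-73/39 - 52/41)*(-214) = -5021/1599*(-214) = 1074494/1599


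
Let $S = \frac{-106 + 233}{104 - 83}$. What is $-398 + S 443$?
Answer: $\frac{47903}{21} \approx 2281.1$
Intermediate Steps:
$S = \frac{127}{21} \approx 6.0476$
$-398 + S 443 = -398 + \frac{127}{21} \cdot 443 = -398 + \frac{56261}{21} = \frac{47903}{21}$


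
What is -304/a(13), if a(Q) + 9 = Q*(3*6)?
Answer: -304/225 ≈ -1.3511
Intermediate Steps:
a(Q) = -9 + 18*Q (a(Q) = -9 + Q*(3*6) = -9 + Q*18 = -9 + 18*Q)
-304/a(13) = -304/(-9 + 18*13) = -304/(-9 + 234) = -304/225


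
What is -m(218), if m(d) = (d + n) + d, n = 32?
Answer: -468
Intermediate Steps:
m(d) = 32 + 2*d (m(d) = (d + 32) + d = (32 + d) + d = 32 + 2*d)
-m(218) = -(32 + 2*218) = -(32 + 436) = -1*468 = -468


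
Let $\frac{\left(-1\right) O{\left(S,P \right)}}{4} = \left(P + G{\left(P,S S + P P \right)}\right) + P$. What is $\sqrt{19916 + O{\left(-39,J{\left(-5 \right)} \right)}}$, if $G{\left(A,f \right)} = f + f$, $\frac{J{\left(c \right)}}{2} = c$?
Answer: $2 \sqrt{1757} \approx 83.833$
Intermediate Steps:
$J{\left(c \right)} = 2 c$
$G{\left(A,f \right)} = 2 f$
$O{\left(S,P \right)} = - 8 P - 8 P^{2} - 8 S^{2}$ ($O{\left(S,P \right)} = - 4 \left(\left(P + 2 \left(S S + P P\right)\right) + P\right) = - 4 \left(\left(P + 2 \left(S^{2} + P^{2}\right)\right) + P\right) = - 4 \left(\left(P + 2 \left(P^{2} + S^{2}\right)\right) + P\right) = - 4 \left(\left(P + \left(2 P^{2} + 2 S^{2}\right)\right) + P\right) = - 4 \left(\left(P + 2 P^{2} + 2 S^{2}\right) + P\right) = - 4 \left(2 P + 2 P^{2} + 2 S^{2}\right) = - 8 P - 8 P^{2} - 8 S^{2}$)
$\sqrt{19916 + O{\left(-39,J{\left(-5 \right)} \right)}} = \sqrt{19916 - \left(800 + 12168 + 8 \cdot 2 \left(-5\right)\right)} = \sqrt{19916 - \left(12088 + 800\right)} = \sqrt{19916 - 12888} = \sqrt{7028} = 2 \sqrt{1757}$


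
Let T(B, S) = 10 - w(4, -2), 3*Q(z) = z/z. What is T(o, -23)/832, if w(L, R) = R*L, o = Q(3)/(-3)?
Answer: 9/416 ≈ 0.021635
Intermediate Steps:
Q(z) = 1/3 (Q(z) = (z/z)/3 = (1/3)*1 = 1/3)
o = -1/9 (o = (1/3)/(-3) = (1/3)*(-1/3) = -1/9 ≈ -0.11111)
w(L, R) = L*R
T(B, S) = 18 (T(B, S) = 10 - 4*(-2) = 10 - 1*(-8) = 10 + 8 = 18)
T(o, -23)/832 = 18/832 = 18*(1/832) = 9/416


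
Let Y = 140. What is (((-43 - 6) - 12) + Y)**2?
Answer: 6241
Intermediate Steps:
(((-43 - 6) - 12) + Y)**2 = (((-43 - 6) - 12) + 140)**2 = ((-49 - 12) + 140)**2 = (-61 + 140)**2 = 79**2 = 6241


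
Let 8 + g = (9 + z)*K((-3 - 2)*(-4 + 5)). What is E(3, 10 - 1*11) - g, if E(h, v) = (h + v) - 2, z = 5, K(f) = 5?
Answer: -62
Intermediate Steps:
E(h, v) = -2 + h + v
g = 62 (g = -8 + (9 + 5)*5 = -8 + 14*5 = -8 + 70 = 62)
E(3, 10 - 1*11) - g = (-2 + 3 + (10 - 1*11)) - 1*62 = (-2 + 3 + (10 - 11)) - 62 = (-2 + 3 - 1) - 62 = 0 - 62 = -62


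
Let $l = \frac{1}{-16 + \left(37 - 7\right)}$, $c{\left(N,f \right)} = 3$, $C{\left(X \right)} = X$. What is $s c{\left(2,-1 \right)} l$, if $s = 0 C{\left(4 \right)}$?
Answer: $0$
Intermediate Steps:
$s = 0$ ($s = 0 \cdot 4 = 0$)
$l = \frac{1}{14}$ ($l = \frac{1}{-16 + 30} = \frac{1}{14} \approx 0.071429$)
$s c{\left(2,-1 \right)} l = 0 \cdot 3 \cdot \frac{1}{14} = 0 \cdot \frac{1}{14} = 0$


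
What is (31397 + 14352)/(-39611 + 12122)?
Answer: -4159/2499 ≈ -1.6643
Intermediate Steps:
(31397 + 14352)/(-39611 + 12122) = 45749/(-27489) = 45749*(-1/27489) = -4159/2499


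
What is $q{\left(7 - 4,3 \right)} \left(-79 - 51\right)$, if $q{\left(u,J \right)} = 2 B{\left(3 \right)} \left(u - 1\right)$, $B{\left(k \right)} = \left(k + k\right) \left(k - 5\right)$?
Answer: $6240$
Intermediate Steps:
$B{\left(k \right)} = 2 k \left(-5 + k\right)$
$q{\left(u,J \right)} = 24 - 24 u$ ($q{\left(u,J \right)} = 2 \cdot 2 \cdot 3 \left(-5 + 3\right) \left(u - 1\right) = 2 \cdot 2 \cdot 3 \left(-2\right) \left(-1 + u\right) = 2 \left(-12\right) \left(-1 + u\right) = - 24 \left(-1 + u\right) = 24 - 24 u$)
$q{\left(7 - 4,3 \right)} \left(-79 - 51\right) = \left(24 - 24 \left(7 - 4\right)\right) \left(-79 - 51\right) = \left(24 - 72\right) \left(-130\right) = \left(-48\right) \left(-130\right) = 6240$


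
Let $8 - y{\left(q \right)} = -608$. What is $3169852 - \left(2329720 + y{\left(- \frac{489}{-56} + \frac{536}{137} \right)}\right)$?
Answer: $839516$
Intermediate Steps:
$y{\left(q \right)} = 616$ ($y{\left(q \right)} = 8 - -608 = 8 + 608 = 616$)
$3169852 - \left(2329720 + y{\left(- \frac{489}{-56} + \frac{536}{137} \right)}\right) = 3169852 - \left(2329720 + 616\right) = 3169852 - 2330336 = 839516$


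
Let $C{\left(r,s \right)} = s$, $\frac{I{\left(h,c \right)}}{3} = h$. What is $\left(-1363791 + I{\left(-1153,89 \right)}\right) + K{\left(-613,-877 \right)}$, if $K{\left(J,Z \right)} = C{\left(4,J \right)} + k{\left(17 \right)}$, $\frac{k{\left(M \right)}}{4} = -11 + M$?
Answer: $-1367839$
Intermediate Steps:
$I{\left(h,c \right)} = 3 h$
$k{\left(M \right)} = -44 + 4 M$ ($k{\left(M \right)} = 4 \left(-11 + M\right) = -44 + 4 M$)
$K{\left(J,Z \right)} = 24 + J$ ($K{\left(J,Z \right)} = J + \left(-44 + 4 \cdot 17\right) = J + \left(-44 + 68\right) = J + 24 = 24 + J$)
$\left(-1363791 + I{\left(-1153,89 \right)}\right) + K{\left(-613,-877 \right)} = \left(-1363791 + 3 \left(-1153\right)\right) + \left(24 - 613\right) = \left(-1363791 - 3459\right) - 589 = -1367250 - 589 = -1367839$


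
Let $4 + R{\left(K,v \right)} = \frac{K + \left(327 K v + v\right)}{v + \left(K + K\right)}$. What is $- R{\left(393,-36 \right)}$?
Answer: $\frac{1543013}{250} \approx 6172.1$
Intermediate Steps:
$R{\left(K,v \right)} = -4 + \frac{K + v + 327 K v}{v + 2 K}$ ($R{\left(K,v \right)} = -4 + \frac{K + \left(327 K v + v\right)}{v + \left(K + K\right)} = -4 + \frac{K + \left(327 K v + v\right)}{v + 2 K} = -4 + \frac{K + \left(v + 327 K v\right)}{v + 2 K} = -4 + \frac{K + v + 327 K v}{v + 2 K}$)
$- R{\left(393,-36 \right)} = - \frac{\left(-7\right) 393 - -108 + 327 \cdot 393 \left(-36\right)}{-36 + 2 \cdot 393} = - \frac{-2751 + 108 - 4626396}{-36 + 786} = - \frac{-4629039}{750} = \left(-1\right) \left(- \frac{1543013}{250}\right) = \frac{1543013}{250}$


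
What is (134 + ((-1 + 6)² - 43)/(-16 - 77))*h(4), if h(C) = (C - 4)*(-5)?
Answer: 0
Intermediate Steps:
h(C) = 20 - 5*C (h(C) = (-4 + C)*(-5) = 20 - 5*C)
(134 + ((-1 + 6)² - 43)/(-16 - 77))*h(4) = (134 + ((-1 + 6)² - 43)/(-16 - 77))*(20 - 5*4) = (134 + (5² - 43)/(-93))*(20 - 20) = (134 + (25 - 43)*(-1/93))*0 = (134 - 18*(-1/93))*0 = (134 + 6/31)*0 = (4160/31)*0 = 0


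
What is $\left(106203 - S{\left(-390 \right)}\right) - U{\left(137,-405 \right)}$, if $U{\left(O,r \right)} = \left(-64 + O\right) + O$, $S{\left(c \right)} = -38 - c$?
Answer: $105641$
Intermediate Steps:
$U{\left(O,r \right)} = -64 + 2 O$
$\left(106203 - S{\left(-390 \right)}\right) - U{\left(137,-405 \right)} = \left(106203 - \left(-38 - -390\right)\right) - \left(-64 + 2 \cdot 137\right) = \left(106203 - \left(-38 + 390\right)\right) - \left(-64 + 274\right) = \left(106203 - 352\right) - 210 = 105851 - 210 = 105641$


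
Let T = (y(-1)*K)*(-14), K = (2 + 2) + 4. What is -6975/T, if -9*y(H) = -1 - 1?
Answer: 62775/224 ≈ 280.25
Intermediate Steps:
y(H) = 2/9 (y(H) = -(-1 - 1)/9 = -⅑*(-2) = 2/9)
K = 8 (K = 4 + 4 = 8)
T = -224/9 (T = ((2/9)*8)*(-14) = (16/9)*(-14) = -224/9 ≈ -24.889)
-6975/T = -6975/(-224/9) = -6975*(-9/224) = 62775/224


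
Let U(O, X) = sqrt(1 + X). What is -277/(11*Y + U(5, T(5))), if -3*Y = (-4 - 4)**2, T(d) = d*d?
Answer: 292512/247691 + 2493*sqrt(26)/495382 ≈ 1.2066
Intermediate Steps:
T(d) = d**2
Y = -64/3 (Y = -(-4 - 4)**2/3 = -1/3*(-8)**2 = -1/3*64 = -64/3 ≈ -21.333)
-277/(11*Y + U(5, T(5))) = -277/(11*(-64/3) + sqrt(1 + 5**2)) = -277/(-704/3 + sqrt(1 + 25)) = -277/(-704/3 + sqrt(26))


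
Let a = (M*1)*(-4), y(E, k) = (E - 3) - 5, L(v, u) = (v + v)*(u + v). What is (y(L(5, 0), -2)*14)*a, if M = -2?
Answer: 4704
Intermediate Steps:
L(v, u) = 2*v*(u + v) (L(v, u) = (2*v)*(u + v) = 2*v*(u + v))
y(E, k) = -8 + E (y(E, k) = (-3 + E) - 5 = -8 + E)
a = 8 (a = -2*1*(-4) = -2*(-4) = 8)
(y(L(5, 0), -2)*14)*a = ((-8 + 2*5*(0 + 5))*14)*8 = ((-8 + 2*5*5)*14)*8 = ((-8 + 50)*14)*8 = (42*14)*8 = 588*8 = 4704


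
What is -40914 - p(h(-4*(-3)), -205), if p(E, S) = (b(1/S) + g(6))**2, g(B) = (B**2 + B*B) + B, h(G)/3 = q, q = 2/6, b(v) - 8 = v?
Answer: -2030192491/42025 ≈ -48309.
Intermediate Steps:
b(v) = 8 + v
q = 1/3 (q = 2*(1/6) = 1/3 ≈ 0.33333)
h(G) = 1 (h(G) = 3*(1/3) = 1)
g(B) = B + 2*B**2 (g(B) = (B**2 + B**2) + B = 2*B**2 + B = B + 2*B**2)
p(E, S) = (86 + 1/S)**2 (p(E, S) = ((8 + 1/S) + 6*(1 + 2*6))**2 = ((8 + 1/S) + 6*(1 + 12))**2 = ((8 + 1/S) + 6*13)**2 = ((8 + 1/S) + 78)**2 = (86 + 1/S)**2)
-40914 - p(h(-4*(-3)), -205) = -40914 - (1 + 86*(-205))**2/(-205)**2 = -40914 - (1 - 17630)**2/42025 = -40914 - (-17629)**2/42025 = -40914 - 310781641/42025 = -2030192491/42025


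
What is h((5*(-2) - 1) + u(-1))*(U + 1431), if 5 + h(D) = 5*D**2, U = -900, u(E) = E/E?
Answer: 262845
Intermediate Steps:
u(E) = 1
h(D) = -5 + 5*D**2
h((5*(-2) - 1) + u(-1))*(U + 1431) = (-5 + 5*((5*(-2) - 1) + 1)**2)*(-900 + 1431) = (-5 + 5*((-10 - 1) + 1)**2)*531 = (-5 + 5*(-11 + 1)**2)*531 = (-5 + 5*(-10)**2)*531 = (-5 + 5*100)*531 = (-5 + 500)*531 = 495*531 = 262845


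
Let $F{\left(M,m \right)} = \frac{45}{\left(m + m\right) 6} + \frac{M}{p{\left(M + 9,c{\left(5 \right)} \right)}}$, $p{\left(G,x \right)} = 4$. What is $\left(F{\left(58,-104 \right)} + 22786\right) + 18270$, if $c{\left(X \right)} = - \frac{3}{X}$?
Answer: $\frac{17085313}{416} \approx 41070.0$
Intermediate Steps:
$F{\left(M,m \right)} = \frac{M}{4} + \frac{15}{4 m}$ ($F{\left(M,m \right)} = \frac{45}{\left(m + m\right) 6} + \frac{M}{4} = \frac{45}{2 m 6} + M \frac{1}{4} = \frac{45}{12 m} + \frac{M}{4} = 45 \frac{1}{12 m} + \frac{M}{4} = \frac{15}{4 m} + \frac{M}{4} = \frac{M}{4} + \frac{15}{4 m}$)
$\left(F{\left(58,-104 \right)} + 22786\right) + 18270 = \left(\frac{15 + 58 \left(-104\right)}{4 \left(-104\right)} + 22786\right) + 18270 = \left(\frac{1}{4} \left(- \frac{1}{104}\right) \left(15 - 6032\right) + 22786\right) + 18270 = \left(\frac{1}{4} \left(- \frac{1}{104}\right) \left(-6017\right) + 22786\right) + 18270 = \left(\frac{6017}{416} + 22786\right) + 18270 = \frac{9484993}{416} + 18270 = \frac{17085313}{416}$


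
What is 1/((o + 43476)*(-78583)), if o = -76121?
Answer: 1/2565342035 ≈ 3.8981e-10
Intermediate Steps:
1/((o + 43476)*(-78583)) = 1/((-76121 + 43476)*(-78583)) = -1/78583/(-32645) = -1/32645*(-1/78583) = 1/2565342035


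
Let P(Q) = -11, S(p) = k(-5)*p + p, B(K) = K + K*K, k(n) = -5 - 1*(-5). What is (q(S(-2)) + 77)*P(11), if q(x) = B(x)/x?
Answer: -836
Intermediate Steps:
k(n) = 0 (k(n) = -5 + 5 = 0)
B(K) = K + K**2
S(p) = p (S(p) = 0*p + p = 0 + p = p)
q(x) = 1 + x (q(x) = (x*(1 + x))/x = 1 + x)
(q(S(-2)) + 77)*P(11) = ((1 - 2) + 77)*(-11) = (-1 + 77)*(-11) = 76*(-11) = -836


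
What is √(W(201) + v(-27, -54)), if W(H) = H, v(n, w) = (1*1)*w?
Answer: 7*√3 ≈ 12.124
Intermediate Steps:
v(n, w) = w (v(n, w) = 1*w = w)
√(W(201) + v(-27, -54)) = √(201 - 54) = √147 = 7*√3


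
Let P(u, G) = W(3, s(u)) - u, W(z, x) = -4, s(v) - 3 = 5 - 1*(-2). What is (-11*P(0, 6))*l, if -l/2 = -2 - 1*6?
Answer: 704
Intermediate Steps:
l = 16 (l = -2*(-2 - 1*6) = -2*(-2 - 6) = -2*(-8) = 16)
s(v) = 10 (s(v) = 3 + (5 - 1*(-2)) = 3 + (5 + 2) = 3 + 7 = 10)
P(u, G) = -4 - u
(-11*P(0, 6))*l = -11*(-4 - 1*0)*16 = -11*(-4 + 0)*16 = -11*(-4)*16 = 44*16 = 704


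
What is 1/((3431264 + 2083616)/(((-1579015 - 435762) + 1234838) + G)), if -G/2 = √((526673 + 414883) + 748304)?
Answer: -779939/5514880 - √422465/1378720 ≈ -0.14190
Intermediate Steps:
G = -4*√422465 (G = -2*√((526673 + 414883) + 748304) = -2*√(941556 + 748304) = -4*√422465 ≈ -2599.9)
1/((3431264 + 2083616)/(((-1579015 - 435762) + 1234838) + G)) = 1/((3431264 + 2083616)/(((-1579015 - 435762) + 1234838) - 4*√422465)) = 1/(5514880/((-2014777 + 1234838) - 4*√422465)) = 1/(5514880/(-779939 - 4*√422465)) = -779939/5514880 - √422465/1378720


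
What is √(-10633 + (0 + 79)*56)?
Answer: I*√6209 ≈ 78.797*I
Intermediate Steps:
√(-10633 + (0 + 79)*56) = √(-10633 + 79*56) = √(-10633 + 4424) = √(-6209) = I*√6209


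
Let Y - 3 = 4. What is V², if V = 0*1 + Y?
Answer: 49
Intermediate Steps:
Y = 7 (Y = 3 + 4 = 7)
V = 7 (V = 0*1 + 7 = 0 + 7 = 7)
V² = 7² = 49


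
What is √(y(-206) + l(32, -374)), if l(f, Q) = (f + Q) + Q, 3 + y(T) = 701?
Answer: 3*I*√2 ≈ 4.2426*I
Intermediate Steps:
y(T) = 698 (y(T) = -3 + 701 = 698)
l(f, Q) = f + 2*Q (l(f, Q) = (Q + f) + Q = f + 2*Q)
√(y(-206) + l(32, -374)) = √(698 + (32 + 2*(-374))) = √(698 + (32 - 748)) = √(698 - 716) = √(-18) = 3*I*√2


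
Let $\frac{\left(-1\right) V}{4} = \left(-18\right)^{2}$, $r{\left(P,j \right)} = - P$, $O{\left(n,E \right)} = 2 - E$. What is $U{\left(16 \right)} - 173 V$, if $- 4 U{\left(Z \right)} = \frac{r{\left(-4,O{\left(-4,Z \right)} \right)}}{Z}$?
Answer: $\frac{3587327}{16} \approx 2.2421 \cdot 10^{5}$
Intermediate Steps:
$U{\left(Z \right)} = - \frac{1}{Z}$ ($U{\left(Z \right)} = - \frac{\left(-1\right) \left(-4\right) \frac{1}{Z}}{4} = - \frac{4 \frac{1}{Z}}{4} = - \frac{1}{Z}$)
$V = -1296$ ($V = - 4 \left(-18\right)^{2} = \left(-4\right) 324 = -1296$)
$U{\left(16 \right)} - 173 V = - \frac{1}{16} - -224208 = \left(-1\right) \frac{1}{16} + 224208 = - \frac{1}{16} + 224208 = \frac{3587327}{16}$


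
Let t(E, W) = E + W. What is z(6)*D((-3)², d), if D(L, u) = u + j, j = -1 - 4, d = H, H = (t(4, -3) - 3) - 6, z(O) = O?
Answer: -78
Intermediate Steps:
H = -8 (H = ((4 - 3) - 3) - 6 = (1 - 3) - 6 = -2 - 6 = -8)
d = -8
j = -5
D(L, u) = -5 + u (D(L, u) = u - 5 = -5 + u)
z(6)*D((-3)², d) = 6*(-5 - 8) = 6*(-13) = -78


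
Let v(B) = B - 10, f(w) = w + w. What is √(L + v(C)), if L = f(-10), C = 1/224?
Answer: I*√94066/56 ≈ 5.4768*I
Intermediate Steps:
C = 1/224 ≈ 0.0044643
f(w) = 2*w
v(B) = -10 + B
L = -20 (L = 2*(-10) = -20)
√(L + v(C)) = √(-20 + (-10 + 1/224)) = √(-20 - 2239/224) = √(-6719/224) = I*√94066/56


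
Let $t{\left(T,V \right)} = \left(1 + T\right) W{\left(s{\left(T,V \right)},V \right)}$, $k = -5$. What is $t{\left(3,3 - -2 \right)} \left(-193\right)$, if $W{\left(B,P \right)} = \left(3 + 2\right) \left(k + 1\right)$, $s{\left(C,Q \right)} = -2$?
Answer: $15440$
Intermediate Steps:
$W{\left(B,P \right)} = -20$ ($W{\left(B,P \right)} = \left(3 + 2\right) \left(-5 + 1\right) = 5 \left(-4\right) = -20$)
$t{\left(T,V \right)} = -20 - 20 T$ ($t{\left(T,V \right)} = \left(1 + T\right) \left(-20\right) = -20 - 20 T$)
$t{\left(3,3 - -2 \right)} \left(-193\right) = \left(-20 - 60\right) \left(-193\right) = \left(-80\right) \left(-193\right) = 15440$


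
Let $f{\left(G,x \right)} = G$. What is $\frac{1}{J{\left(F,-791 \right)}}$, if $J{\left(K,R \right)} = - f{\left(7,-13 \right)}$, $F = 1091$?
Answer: $- \frac{1}{7} \approx -0.14286$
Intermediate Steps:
$J{\left(K,R \right)} = -7$ ($J{\left(K,R \right)} = \left(-1\right) 7 = -7$)
$\frac{1}{J{\left(F,-791 \right)}} = \frac{1}{-7} = - \frac{1}{7}$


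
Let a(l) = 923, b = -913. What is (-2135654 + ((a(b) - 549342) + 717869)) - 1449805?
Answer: -3416009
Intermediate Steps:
(-2135654 + ((a(b) - 549342) + 717869)) - 1449805 = (-2135654 + ((923 - 549342) + 717869)) - 1449805 = (-2135654 + (-548419 + 717869)) - 1449805 = (-2135654 + 169450) - 1449805 = -1966204 - 1449805 = -3416009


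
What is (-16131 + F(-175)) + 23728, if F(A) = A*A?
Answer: 38222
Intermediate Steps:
F(A) = A²
(-16131 + F(-175)) + 23728 = (-16131 + (-175)²) + 23728 = (-16131 + 30625) + 23728 = 14494 + 23728 = 38222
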